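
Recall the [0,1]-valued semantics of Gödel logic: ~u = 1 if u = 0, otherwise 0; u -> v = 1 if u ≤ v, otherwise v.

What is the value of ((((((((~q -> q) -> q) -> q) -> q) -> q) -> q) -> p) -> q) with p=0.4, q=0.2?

~q: Gödel ¬ of 0.2 = 0 (operand ≠ 0)
(~q -> q): 0 ≤ 0.2, so result = 1
((~q -> q) -> q): 1 > 0.2, so result = 0.2
(((~q -> q) -> q) -> q): 0.2 ≤ 0.2, so result = 1
((((~q -> q) -> q) -> q) -> q): 1 > 0.2, so result = 0.2
(((((~q -> q) -> q) -> q) -> q) -> q): 0.2 ≤ 0.2, so result = 1
((((((~q -> q) -> q) -> q) -> q) -> q) -> q): 1 > 0.2, so result = 0.2
(((((((~q -> q) -> q) -> q) -> q) -> q) -> q) -> p): 0.2 ≤ 0.4, so result = 1
((((((((~q -> q) -> q) -> q) -> q) -> q) -> q) -> p) -> q): 1 > 0.2, so result = 0.2

0.20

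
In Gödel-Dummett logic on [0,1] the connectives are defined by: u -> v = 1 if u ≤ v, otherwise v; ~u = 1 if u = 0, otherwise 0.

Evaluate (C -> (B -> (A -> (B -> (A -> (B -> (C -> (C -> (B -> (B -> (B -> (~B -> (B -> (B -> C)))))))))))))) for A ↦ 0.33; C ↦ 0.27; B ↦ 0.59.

1.00

~B: Gödel ¬ of 0.59 = 0 (operand ≠ 0)
(B -> C): 0.59 > 0.27, so result = 0.27
(B -> (B -> C)): 0.59 > 0.27, so result = 0.27
(~B -> (B -> (B -> C))): 0 ≤ 0.27, so result = 1
(B -> (~B -> (B -> (B -> C)))): 0.59 ≤ 1, so result = 1
(B -> (B -> (~B -> (B -> (B -> C))))): 0.59 ≤ 1, so result = 1
(B -> (B -> (B -> (~B -> (B -> (B -> C)))))): 0.59 ≤ 1, so result = 1
(C -> (B -> (B -> (B -> (~B -> (B -> (B -> C))))))): 0.27 ≤ 1, so result = 1
(C -> (C -> (B -> (B -> (B -> (~B -> (B -> (B -> C)))))))): 0.27 ≤ 1, so result = 1
(B -> (C -> (C -> (B -> (B -> (B -> (~B -> (B -> (B -> C))))))))): 0.59 ≤ 1, so result = 1
(A -> (B -> (C -> (C -> (B -> (B -> (B -> (~B -> (B -> (B -> C)))))))))): 0.33 ≤ 1, so result = 1
(B -> (A -> (B -> (C -> (C -> (B -> (B -> (B -> (~B -> (B -> (B -> C))))))))))): 0.59 ≤ 1, so result = 1
(A -> (B -> (A -> (B -> (C -> (C -> (B -> (B -> (B -> (~B -> (B -> (B -> C)))))))))))): 0.33 ≤ 1, so result = 1
(B -> (A -> (B -> (A -> (B -> (C -> (C -> (B -> (B -> (B -> (~B -> (B -> (B -> C))))))))))))): 0.59 ≤ 1, so result = 1
(C -> (B -> (A -> (B -> (A -> (B -> (C -> (C -> (B -> (B -> (B -> (~B -> (B -> (B -> C)))))))))))))): 0.27 ≤ 1, so result = 1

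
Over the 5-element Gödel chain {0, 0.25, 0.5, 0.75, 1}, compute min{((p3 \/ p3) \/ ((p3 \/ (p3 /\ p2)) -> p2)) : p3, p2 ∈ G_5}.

The minimum is attained at p3 = 0.25, p2 = 0:
  (p3 \/ p3) = max(0.25, 0.25) = 0.25
  (p3 /\ p2) = min(0.25, 0) = 0
  (p3 \/ (p3 /\ p2)) = max(0.25, 0) = 0.25
  ((p3 \/ (p3 /\ p2)) -> p2): 0.25 > 0, so result = 0
  ((p3 \/ p3) \/ ((p3 \/ (p3 /\ p2)) -> p2)) = max(0.25, 0) = 0.25
Checking all 25 assignments confirms none give a value below 0.25.

0.25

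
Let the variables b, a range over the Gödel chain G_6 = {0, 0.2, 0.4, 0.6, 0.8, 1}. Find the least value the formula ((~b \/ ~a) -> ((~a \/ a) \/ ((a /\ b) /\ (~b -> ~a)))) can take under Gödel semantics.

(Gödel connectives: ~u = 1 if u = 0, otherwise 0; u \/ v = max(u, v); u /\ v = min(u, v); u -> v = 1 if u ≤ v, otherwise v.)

The minimum is attained at b = 0, a = 0.2:
  ~b: Gödel ¬ of 0 = 1 (operand is 0)
  ~a: Gödel ¬ of 0.2 = 0 (operand ≠ 0)
  (~b \/ ~a) = max(1, 0) = 1
  ~a: Gödel ¬ of 0.2 = 0 (operand ≠ 0)
  (~a \/ a) = max(0, 0.2) = 0.2
  (a /\ b) = min(0.2, 0) = 0
  ~b: Gödel ¬ of 0 = 1 (operand is 0)
  ~a: Gödel ¬ of 0.2 = 0 (operand ≠ 0)
  (~b -> ~a): 1 > 0, so result = 0
  ((a /\ b) /\ (~b -> ~a)) = min(0, 0) = 0
  ((~a \/ a) \/ ((a /\ b) /\ (~b -> ~a))) = max(0.2, 0) = 0.2
  ((~b \/ ~a) -> ((~a \/ a) \/ ((a /\ b) /\ (~b -> ~a)))): 1 > 0.2, so result = 0.2
Checking all 36 assignments confirms none give a value below 0.20.

0.20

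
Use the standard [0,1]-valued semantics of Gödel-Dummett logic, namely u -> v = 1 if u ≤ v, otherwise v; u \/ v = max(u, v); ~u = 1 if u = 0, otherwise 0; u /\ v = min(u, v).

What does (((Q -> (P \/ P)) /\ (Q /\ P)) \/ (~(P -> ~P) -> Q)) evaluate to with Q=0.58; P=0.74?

0.58

(P \/ P) = max(0.74, 0.74) = 0.74
(Q -> (P \/ P)): 0.58 ≤ 0.74, so result = 1
(Q /\ P) = min(0.58, 0.74) = 0.58
((Q -> (P \/ P)) /\ (Q /\ P)) = min(1, 0.58) = 0.58
~P: Gödel ¬ of 0.74 = 0 (operand ≠ 0)
(P -> ~P): 0.74 > 0, so result = 0
~(P -> ~P): Gödel ¬ of 0 = 1 (operand is 0)
(~(P -> ~P) -> Q): 1 > 0.58, so result = 0.58
(((Q -> (P \/ P)) /\ (Q /\ P)) \/ (~(P -> ~P) -> Q)) = max(0.58, 0.58) = 0.58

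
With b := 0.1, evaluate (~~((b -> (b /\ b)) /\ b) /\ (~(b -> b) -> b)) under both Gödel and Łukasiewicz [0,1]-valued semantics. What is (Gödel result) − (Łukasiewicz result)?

0.90

Gödel evaluation:
  (b /\ b) = min(0.1, 0.1) = 0.1
  (b -> (b /\ b)): 0.1 ≤ 0.1, so result = 1
  ((b -> (b /\ b)) /\ b) = min(1, 0.1) = 0.1
  ~((b -> (b /\ b)) /\ b): Gödel ¬ of 0.1 = 0 (operand ≠ 0)
  ~~((b -> (b /\ b)) /\ b): Gödel ¬ of 0 = 1 (operand is 0)
  (b -> b): 0.1 ≤ 0.1, so result = 1
  ~(b -> b): Gödel ¬ of 1 = 0 (operand ≠ 0)
  (~(b -> b) -> b): 0 ≤ 0.1, so result = 1
  (~~((b -> (b /\ b)) /\ b) /\ (~(b -> b) -> b)) = min(1, 1) = 1
  Gödel value = 1
Łukasiewicz evaluation:
  (b /\ b) = min(0.1, 0.1) = 0.1
  (b -> (b /\ b)): min(1, 1 − 0.1 + 0.1) = 1
  ((b -> (b /\ b)) /\ b) = min(1, 0.1) = 0.1
  ~((b -> (b /\ b)) /\ b): Łukasiewicz ¬ gives 1 − 0.1 = 0.9
  ~~((b -> (b /\ b)) /\ b): Łukasiewicz ¬ gives 1 − 0.9 = 0.1
  (b -> b): min(1, 1 − 0.1 + 0.1) = 1
  ~(b -> b): Łukasiewicz ¬ gives 1 − 1 = 0
  (~(b -> b) -> b): min(1, 1 − 0 + 0.1) = 1
  (~~((b -> (b /\ b)) /\ b) /\ (~(b -> b) -> b)) = min(0.1, 1) = 0.1
  Łukasiewicz value = 0.1
Difference: 1 − 0.1 = 0.90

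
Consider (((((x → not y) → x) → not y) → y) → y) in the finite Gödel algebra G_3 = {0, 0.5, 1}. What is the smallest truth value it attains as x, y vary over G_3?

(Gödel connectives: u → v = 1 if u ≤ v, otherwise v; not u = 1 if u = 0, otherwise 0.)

The minimum is attained at x = 0.5, y = 0.5:
  not y: Gödel ¬ of 0.5 = 0 (operand ≠ 0)
  (x → not y): 0.5 > 0, so result = 0
  ((x → not y) → x): 0 ≤ 0.5, so result = 1
  not y: Gödel ¬ of 0.5 = 0 (operand ≠ 0)
  (((x → not y) → x) → not y): 1 > 0, so result = 0
  ((((x → not y) → x) → not y) → y): 0 ≤ 0.5, so result = 1
  (((((x → not y) → x) → not y) → y) → y): 1 > 0.5, so result = 0.5
Checking all 9 assignments confirms none give a value below 0.50.

0.50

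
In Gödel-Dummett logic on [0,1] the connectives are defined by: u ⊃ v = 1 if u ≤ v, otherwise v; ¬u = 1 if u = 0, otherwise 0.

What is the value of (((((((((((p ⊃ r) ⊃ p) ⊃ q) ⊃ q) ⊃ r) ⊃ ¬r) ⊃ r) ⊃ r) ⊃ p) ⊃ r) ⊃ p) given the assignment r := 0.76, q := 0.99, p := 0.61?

0.61

(p ⊃ r): 0.61 ≤ 0.76, so result = 1
((p ⊃ r) ⊃ p): 1 > 0.61, so result = 0.61
(((p ⊃ r) ⊃ p) ⊃ q): 0.61 ≤ 0.99, so result = 1
((((p ⊃ r) ⊃ p) ⊃ q) ⊃ q): 1 > 0.99, so result = 0.99
(((((p ⊃ r) ⊃ p) ⊃ q) ⊃ q) ⊃ r): 0.99 > 0.76, so result = 0.76
¬r: Gödel ¬ of 0.76 = 0 (operand ≠ 0)
((((((p ⊃ r) ⊃ p) ⊃ q) ⊃ q) ⊃ r) ⊃ ¬r): 0.76 > 0, so result = 0
(((((((p ⊃ r) ⊃ p) ⊃ q) ⊃ q) ⊃ r) ⊃ ¬r) ⊃ r): 0 ≤ 0.76, so result = 1
((((((((p ⊃ r) ⊃ p) ⊃ q) ⊃ q) ⊃ r) ⊃ ¬r) ⊃ r) ⊃ r): 1 > 0.76, so result = 0.76
(((((((((p ⊃ r) ⊃ p) ⊃ q) ⊃ q) ⊃ r) ⊃ ¬r) ⊃ r) ⊃ r) ⊃ p): 0.76 > 0.61, so result = 0.61
((((((((((p ⊃ r) ⊃ p) ⊃ q) ⊃ q) ⊃ r) ⊃ ¬r) ⊃ r) ⊃ r) ⊃ p) ⊃ r): 0.61 ≤ 0.76, so result = 1
(((((((((((p ⊃ r) ⊃ p) ⊃ q) ⊃ q) ⊃ r) ⊃ ¬r) ⊃ r) ⊃ r) ⊃ p) ⊃ r) ⊃ p): 1 > 0.61, so result = 0.61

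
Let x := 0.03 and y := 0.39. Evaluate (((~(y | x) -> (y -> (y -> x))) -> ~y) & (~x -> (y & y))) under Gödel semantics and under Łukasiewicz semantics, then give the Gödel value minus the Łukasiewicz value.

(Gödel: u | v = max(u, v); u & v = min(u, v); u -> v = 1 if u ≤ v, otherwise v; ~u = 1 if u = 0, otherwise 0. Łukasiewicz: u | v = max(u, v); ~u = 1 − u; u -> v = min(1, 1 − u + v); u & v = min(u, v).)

Gödel evaluation:
  (y | x) = max(0.39, 0.03) = 0.39
  ~(y | x): Gödel ¬ of 0.39 = 0 (operand ≠ 0)
  (y -> x): 0.39 > 0.03, so result = 0.03
  (y -> (y -> x)): 0.39 > 0.03, so result = 0.03
  (~(y | x) -> (y -> (y -> x))): 0 ≤ 0.03, so result = 1
  ~y: Gödel ¬ of 0.39 = 0 (operand ≠ 0)
  ((~(y | x) -> (y -> (y -> x))) -> ~y): 1 > 0, so result = 0
  ~x: Gödel ¬ of 0.03 = 0 (operand ≠ 0)
  (y & y) = min(0.39, 0.39) = 0.39
  (~x -> (y & y)): 0 ≤ 0.39, so result = 1
  (((~(y | x) -> (y -> (y -> x))) -> ~y) & (~x -> (y & y))) = min(0, 1) = 0
  Gödel value = 0
Łukasiewicz evaluation:
  (y | x) = max(0.39, 0.03) = 0.39
  ~(y | x): Łukasiewicz ¬ gives 1 − 0.39 = 0.61
  (y -> x): min(1, 1 − 0.39 + 0.03) = 0.64
  (y -> (y -> x)): min(1, 1 − 0.39 + 0.64) = 1
  (~(y | x) -> (y -> (y -> x))): min(1, 1 − 0.61 + 1) = 1
  ~y: Łukasiewicz ¬ gives 1 − 0.39 = 0.61
  ((~(y | x) -> (y -> (y -> x))) -> ~y): min(1, 1 − 1 + 0.61) = 0.61
  ~x: Łukasiewicz ¬ gives 1 − 0.03 = 0.97
  (y & y) = min(0.39, 0.39) = 0.39
  (~x -> (y & y)): min(1, 1 − 0.97 + 0.39) = 0.42
  (((~(y | x) -> (y -> (y -> x))) -> ~y) & (~x -> (y & y))) = min(0.61, 0.42) = 0.42
  Łukasiewicz value = 0.42
Difference: 0 − 0.42 = -0.42

-0.42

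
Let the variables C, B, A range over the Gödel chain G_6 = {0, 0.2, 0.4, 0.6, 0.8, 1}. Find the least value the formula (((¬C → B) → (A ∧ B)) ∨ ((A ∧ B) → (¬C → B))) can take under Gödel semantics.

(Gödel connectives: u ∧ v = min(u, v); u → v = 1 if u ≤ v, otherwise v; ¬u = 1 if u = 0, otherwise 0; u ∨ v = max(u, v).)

1.00

Every assignment gives 1. For instance at C = 0, B = 0, A = 0:
  ¬C: Gödel ¬ of 0 = 1 (operand is 0)
  (¬C → B): 1 > 0, so result = 0
  (A ∧ B) = min(0, 0) = 0
  ((¬C → B) → (A ∧ B)): 0 ≤ 0, so result = 1
  (A ∧ B) = min(0, 0) = 0
  ¬C: Gödel ¬ of 0 = 1 (operand is 0)
  (¬C → B): 1 > 0, so result = 0
  ((A ∧ B) → (¬C → B)): 0 ≤ 0, so result = 1
  (((¬C → B) → (A ∧ B)) ∨ ((A ∧ B) → (¬C → B))) = max(1, 1) = 1
All 216 assignments give value 1 — the formula is a G_6-tautology.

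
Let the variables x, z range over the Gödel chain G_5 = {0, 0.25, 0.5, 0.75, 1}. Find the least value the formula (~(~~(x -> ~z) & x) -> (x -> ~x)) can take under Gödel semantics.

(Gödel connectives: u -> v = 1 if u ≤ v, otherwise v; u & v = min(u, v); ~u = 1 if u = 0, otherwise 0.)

0.00

The minimum is attained at x = 0.25, z = 0.25:
  ~z: Gödel ¬ of 0.25 = 0 (operand ≠ 0)
  (x -> ~z): 0.25 > 0, so result = 0
  ~(x -> ~z): Gödel ¬ of 0 = 1 (operand is 0)
  ~~(x -> ~z): Gödel ¬ of 1 = 0 (operand ≠ 0)
  (~~(x -> ~z) & x) = min(0, 0.25) = 0
  ~(~~(x -> ~z) & x): Gödel ¬ of 0 = 1 (operand is 0)
  ~x: Gödel ¬ of 0.25 = 0 (operand ≠ 0)
  (x -> ~x): 0.25 > 0, so result = 0
  (~(~~(x -> ~z) & x) -> (x -> ~x)): 1 > 0, so result = 0
Checking all 25 assignments confirms none give a value below 0.00.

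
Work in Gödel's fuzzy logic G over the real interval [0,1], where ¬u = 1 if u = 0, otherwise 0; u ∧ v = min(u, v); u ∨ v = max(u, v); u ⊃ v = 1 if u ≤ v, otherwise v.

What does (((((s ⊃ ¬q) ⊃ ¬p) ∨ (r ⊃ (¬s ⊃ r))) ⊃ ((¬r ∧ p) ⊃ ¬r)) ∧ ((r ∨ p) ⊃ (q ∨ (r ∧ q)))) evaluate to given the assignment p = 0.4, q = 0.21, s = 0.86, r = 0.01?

¬q: Gödel ¬ of 0.21 = 0 (operand ≠ 0)
(s ⊃ ¬q): 0.86 > 0, so result = 0
¬p: Gödel ¬ of 0.4 = 0 (operand ≠ 0)
((s ⊃ ¬q) ⊃ ¬p): 0 ≤ 0, so result = 1
¬s: Gödel ¬ of 0.86 = 0 (operand ≠ 0)
(¬s ⊃ r): 0 ≤ 0.01, so result = 1
(r ⊃ (¬s ⊃ r)): 0.01 ≤ 1, so result = 1
(((s ⊃ ¬q) ⊃ ¬p) ∨ (r ⊃ (¬s ⊃ r))) = max(1, 1) = 1
¬r: Gödel ¬ of 0.01 = 0 (operand ≠ 0)
(¬r ∧ p) = min(0, 0.4) = 0
¬r: Gödel ¬ of 0.01 = 0 (operand ≠ 0)
((¬r ∧ p) ⊃ ¬r): 0 ≤ 0, so result = 1
((((s ⊃ ¬q) ⊃ ¬p) ∨ (r ⊃ (¬s ⊃ r))) ⊃ ((¬r ∧ p) ⊃ ¬r)): 1 ≤ 1, so result = 1
(r ∨ p) = max(0.01, 0.4) = 0.4
(r ∧ q) = min(0.01, 0.21) = 0.01
(q ∨ (r ∧ q)) = max(0.21, 0.01) = 0.21
((r ∨ p) ⊃ (q ∨ (r ∧ q))): 0.4 > 0.21, so result = 0.21
(((((s ⊃ ¬q) ⊃ ¬p) ∨ (r ⊃ (¬s ⊃ r))) ⊃ ((¬r ∧ p) ⊃ ¬r)) ∧ ((r ∨ p) ⊃ (q ∨ (r ∧ q)))) = min(1, 0.21) = 0.21

0.21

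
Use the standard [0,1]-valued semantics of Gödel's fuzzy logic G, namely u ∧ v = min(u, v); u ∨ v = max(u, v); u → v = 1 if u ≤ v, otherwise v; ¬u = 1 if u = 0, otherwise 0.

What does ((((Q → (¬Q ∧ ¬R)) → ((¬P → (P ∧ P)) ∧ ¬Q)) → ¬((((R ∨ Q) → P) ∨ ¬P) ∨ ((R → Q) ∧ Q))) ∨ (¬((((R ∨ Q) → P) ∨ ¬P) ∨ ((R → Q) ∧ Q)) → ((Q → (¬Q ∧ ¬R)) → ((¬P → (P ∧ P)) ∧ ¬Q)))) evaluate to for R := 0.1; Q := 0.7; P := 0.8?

¬Q: Gödel ¬ of 0.7 = 0 (operand ≠ 0)
¬R: Gödel ¬ of 0.1 = 0 (operand ≠ 0)
(¬Q ∧ ¬R) = min(0, 0) = 0
(Q → (¬Q ∧ ¬R)): 0.7 > 0, so result = 0
¬P: Gödel ¬ of 0.8 = 0 (operand ≠ 0)
(P ∧ P) = min(0.8, 0.8) = 0.8
(¬P → (P ∧ P)): 0 ≤ 0.8, so result = 1
¬Q: Gödel ¬ of 0.7 = 0 (operand ≠ 0)
((¬P → (P ∧ P)) ∧ ¬Q) = min(1, 0) = 0
((Q → (¬Q ∧ ¬R)) → ((¬P → (P ∧ P)) ∧ ¬Q)): 0 ≤ 0, so result = 1
(R ∨ Q) = max(0.1, 0.7) = 0.7
((R ∨ Q) → P): 0.7 ≤ 0.8, so result = 1
¬P: Gödel ¬ of 0.8 = 0 (operand ≠ 0)
(((R ∨ Q) → P) ∨ ¬P) = max(1, 0) = 1
(R → Q): 0.1 ≤ 0.7, so result = 1
((R → Q) ∧ Q) = min(1, 0.7) = 0.7
((((R ∨ Q) → P) ∨ ¬P) ∨ ((R → Q) ∧ Q)) = max(1, 0.7) = 1
¬((((R ∨ Q) → P) ∨ ¬P) ∨ ((R → Q) ∧ Q)): Gödel ¬ of 1 = 0 (operand ≠ 0)
(((Q → (¬Q ∧ ¬R)) → ((¬P → (P ∧ P)) ∧ ¬Q)) → ¬((((R ∨ Q) → P) ∨ ¬P) ∨ ((R → Q) ∧ Q))): 1 > 0, so result = 0
(R ∨ Q) = max(0.1, 0.7) = 0.7
((R ∨ Q) → P): 0.7 ≤ 0.8, so result = 1
¬P: Gödel ¬ of 0.8 = 0 (operand ≠ 0)
(((R ∨ Q) → P) ∨ ¬P) = max(1, 0) = 1
(R → Q): 0.1 ≤ 0.7, so result = 1
((R → Q) ∧ Q) = min(1, 0.7) = 0.7
((((R ∨ Q) → P) ∨ ¬P) ∨ ((R → Q) ∧ Q)) = max(1, 0.7) = 1
¬((((R ∨ Q) → P) ∨ ¬P) ∨ ((R → Q) ∧ Q)): Gödel ¬ of 1 = 0 (operand ≠ 0)
¬Q: Gödel ¬ of 0.7 = 0 (operand ≠ 0)
¬R: Gödel ¬ of 0.1 = 0 (operand ≠ 0)
(¬Q ∧ ¬R) = min(0, 0) = 0
(Q → (¬Q ∧ ¬R)): 0.7 > 0, so result = 0
¬P: Gödel ¬ of 0.8 = 0 (operand ≠ 0)
(P ∧ P) = min(0.8, 0.8) = 0.8
(¬P → (P ∧ P)): 0 ≤ 0.8, so result = 1
¬Q: Gödel ¬ of 0.7 = 0 (operand ≠ 0)
((¬P → (P ∧ P)) ∧ ¬Q) = min(1, 0) = 0
((Q → (¬Q ∧ ¬R)) → ((¬P → (P ∧ P)) ∧ ¬Q)): 0 ≤ 0, so result = 1
(¬((((R ∨ Q) → P) ∨ ¬P) ∨ ((R → Q) ∧ Q)) → ((Q → (¬Q ∧ ¬R)) → ((¬P → (P ∧ P)) ∧ ¬Q))): 0 ≤ 1, so result = 1
((((Q → (¬Q ∧ ¬R)) → ((¬P → (P ∧ P)) ∧ ¬Q)) → ¬((((R ∨ Q) → P) ∨ ¬P) ∨ ((R → Q) ∧ Q))) ∨ (¬((((R ∨ Q) → P) ∨ ¬P) ∨ ((R → Q) ∧ Q)) → ((Q → (¬Q ∧ ¬R)) → ((¬P → (P ∧ P)) ∧ ¬Q)))) = max(0, 1) = 1

1.00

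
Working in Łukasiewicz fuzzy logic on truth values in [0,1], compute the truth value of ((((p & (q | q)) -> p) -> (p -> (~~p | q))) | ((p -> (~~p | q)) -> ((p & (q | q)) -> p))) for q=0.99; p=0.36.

(q | q) = max(0.99, 0.99) = 0.99
(p & (q | q)) = min(0.36, 0.99) = 0.36
((p & (q | q)) -> p): min(1, 1 − 0.36 + 0.36) = 1
~p: Łukasiewicz ¬ gives 1 − 0.36 = 0.64
~~p: Łukasiewicz ¬ gives 1 − 0.64 = 0.36
(~~p | q) = max(0.36, 0.99) = 0.99
(p -> (~~p | q)): min(1, 1 − 0.36 + 0.99) = 1
(((p & (q | q)) -> p) -> (p -> (~~p | q))): min(1, 1 − 1 + 1) = 1
~p: Łukasiewicz ¬ gives 1 − 0.36 = 0.64
~~p: Łukasiewicz ¬ gives 1 − 0.64 = 0.36
(~~p | q) = max(0.36, 0.99) = 0.99
(p -> (~~p | q)): min(1, 1 − 0.36 + 0.99) = 1
(q | q) = max(0.99, 0.99) = 0.99
(p & (q | q)) = min(0.36, 0.99) = 0.36
((p & (q | q)) -> p): min(1, 1 − 0.36 + 0.36) = 1
((p -> (~~p | q)) -> ((p & (q | q)) -> p)): min(1, 1 − 1 + 1) = 1
((((p & (q | q)) -> p) -> (p -> (~~p | q))) | ((p -> (~~p | q)) -> ((p & (q | q)) -> p))) = max(1, 1) = 1

1.00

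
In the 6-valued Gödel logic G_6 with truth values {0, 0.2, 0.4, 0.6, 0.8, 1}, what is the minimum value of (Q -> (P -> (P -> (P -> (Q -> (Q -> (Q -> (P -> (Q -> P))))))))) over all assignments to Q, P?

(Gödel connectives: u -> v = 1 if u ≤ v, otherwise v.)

1.00

Every assignment gives 1. For instance at Q = 0, P = 0:
  (Q -> P): 0 ≤ 0, so result = 1
  (P -> (Q -> P)): 0 ≤ 1, so result = 1
  (Q -> (P -> (Q -> P))): 0 ≤ 1, so result = 1
  (Q -> (Q -> (P -> (Q -> P)))): 0 ≤ 1, so result = 1
  (Q -> (Q -> (Q -> (P -> (Q -> P))))): 0 ≤ 1, so result = 1
  (P -> (Q -> (Q -> (Q -> (P -> (Q -> P)))))): 0 ≤ 1, so result = 1
  (P -> (P -> (Q -> (Q -> (Q -> (P -> (Q -> P))))))): 0 ≤ 1, so result = 1
  (P -> (P -> (P -> (Q -> (Q -> (Q -> (P -> (Q -> P)))))))): 0 ≤ 1, so result = 1
  (Q -> (P -> (P -> (P -> (Q -> (Q -> (Q -> (P -> (Q -> P))))))))): 0 ≤ 1, so result = 1
All 36 assignments give value 1 — the formula is a G_6-tautology.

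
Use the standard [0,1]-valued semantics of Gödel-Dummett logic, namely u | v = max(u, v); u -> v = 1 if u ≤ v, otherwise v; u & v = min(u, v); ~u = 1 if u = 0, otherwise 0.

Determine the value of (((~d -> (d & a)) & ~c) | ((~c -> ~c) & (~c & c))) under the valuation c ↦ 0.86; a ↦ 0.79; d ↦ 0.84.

0.00

~d: Gödel ¬ of 0.84 = 0 (operand ≠ 0)
(d & a) = min(0.84, 0.79) = 0.79
(~d -> (d & a)): 0 ≤ 0.79, so result = 1
~c: Gödel ¬ of 0.86 = 0 (operand ≠ 0)
((~d -> (d & a)) & ~c) = min(1, 0) = 0
~c: Gödel ¬ of 0.86 = 0 (operand ≠ 0)
~c: Gödel ¬ of 0.86 = 0 (operand ≠ 0)
(~c -> ~c): 0 ≤ 0, so result = 1
~c: Gödel ¬ of 0.86 = 0 (operand ≠ 0)
(~c & c) = min(0, 0.86) = 0
((~c -> ~c) & (~c & c)) = min(1, 0) = 0
(((~d -> (d & a)) & ~c) | ((~c -> ~c) & (~c & c))) = max(0, 0) = 0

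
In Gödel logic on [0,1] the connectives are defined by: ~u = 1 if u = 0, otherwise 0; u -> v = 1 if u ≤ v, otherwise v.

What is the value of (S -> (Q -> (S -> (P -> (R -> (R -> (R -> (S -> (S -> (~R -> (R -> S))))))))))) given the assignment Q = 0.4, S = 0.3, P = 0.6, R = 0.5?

1.00

~R: Gödel ¬ of 0.5 = 0 (operand ≠ 0)
(R -> S): 0.5 > 0.3, so result = 0.3
(~R -> (R -> S)): 0 ≤ 0.3, so result = 1
(S -> (~R -> (R -> S))): 0.3 ≤ 1, so result = 1
(S -> (S -> (~R -> (R -> S)))): 0.3 ≤ 1, so result = 1
(R -> (S -> (S -> (~R -> (R -> S))))): 0.5 ≤ 1, so result = 1
(R -> (R -> (S -> (S -> (~R -> (R -> S)))))): 0.5 ≤ 1, so result = 1
(R -> (R -> (R -> (S -> (S -> (~R -> (R -> S))))))): 0.5 ≤ 1, so result = 1
(P -> (R -> (R -> (R -> (S -> (S -> (~R -> (R -> S)))))))): 0.6 ≤ 1, so result = 1
(S -> (P -> (R -> (R -> (R -> (S -> (S -> (~R -> (R -> S))))))))): 0.3 ≤ 1, so result = 1
(Q -> (S -> (P -> (R -> (R -> (R -> (S -> (S -> (~R -> (R -> S)))))))))): 0.4 ≤ 1, so result = 1
(S -> (Q -> (S -> (P -> (R -> (R -> (R -> (S -> (S -> (~R -> (R -> S))))))))))): 0.3 ≤ 1, so result = 1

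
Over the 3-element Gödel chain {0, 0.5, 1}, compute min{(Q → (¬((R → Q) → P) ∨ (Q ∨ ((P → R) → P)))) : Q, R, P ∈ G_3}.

Every assignment gives 1. For instance at Q = 0, R = 0, P = 0:
  (R → Q): 0 ≤ 0, so result = 1
  ((R → Q) → P): 1 > 0, so result = 0
  ¬((R → Q) → P): Gödel ¬ of 0 = 1 (operand is 0)
  (P → R): 0 ≤ 0, so result = 1
  ((P → R) → P): 1 > 0, so result = 0
  (Q ∨ ((P → R) → P)) = max(0, 0) = 0
  (¬((R → Q) → P) ∨ (Q ∨ ((P → R) → P))) = max(1, 0) = 1
  (Q → (¬((R → Q) → P) ∨ (Q ∨ ((P → R) → P)))): 0 ≤ 1, so result = 1
All 27 assignments give value 1 — the formula is a G_3-tautology.

1.00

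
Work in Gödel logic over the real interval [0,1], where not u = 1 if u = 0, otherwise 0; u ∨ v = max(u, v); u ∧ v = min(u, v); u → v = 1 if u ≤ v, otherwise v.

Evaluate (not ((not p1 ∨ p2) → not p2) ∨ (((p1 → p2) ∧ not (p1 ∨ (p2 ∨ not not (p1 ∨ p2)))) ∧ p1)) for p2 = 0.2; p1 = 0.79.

1.00

not p1: Gödel ¬ of 0.79 = 0 (operand ≠ 0)
(not p1 ∨ p2) = max(0, 0.2) = 0.2
not p2: Gödel ¬ of 0.2 = 0 (operand ≠ 0)
((not p1 ∨ p2) → not p2): 0.2 > 0, so result = 0
not ((not p1 ∨ p2) → not p2): Gödel ¬ of 0 = 1 (operand is 0)
(p1 → p2): 0.79 > 0.2, so result = 0.2
(p1 ∨ p2) = max(0.79, 0.2) = 0.79
not (p1 ∨ p2): Gödel ¬ of 0.79 = 0 (operand ≠ 0)
not not (p1 ∨ p2): Gödel ¬ of 0 = 1 (operand is 0)
(p2 ∨ not not (p1 ∨ p2)) = max(0.2, 1) = 1
(p1 ∨ (p2 ∨ not not (p1 ∨ p2))) = max(0.79, 1) = 1
not (p1 ∨ (p2 ∨ not not (p1 ∨ p2))): Gödel ¬ of 1 = 0 (operand ≠ 0)
((p1 → p2) ∧ not (p1 ∨ (p2 ∨ not not (p1 ∨ p2)))) = min(0.2, 0) = 0
(((p1 → p2) ∧ not (p1 ∨ (p2 ∨ not not (p1 ∨ p2)))) ∧ p1) = min(0, 0.79) = 0
(not ((not p1 ∨ p2) → not p2) ∨ (((p1 → p2) ∧ not (p1 ∨ (p2 ∨ not not (p1 ∨ p2)))) ∧ p1)) = max(1, 0) = 1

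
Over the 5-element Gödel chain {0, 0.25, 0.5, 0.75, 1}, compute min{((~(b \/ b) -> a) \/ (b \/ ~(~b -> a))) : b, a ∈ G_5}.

The minimum is attained at b = 0, a = 0.25:
  (b \/ b) = max(0, 0) = 0
  ~(b \/ b): Gödel ¬ of 0 = 1 (operand is 0)
  (~(b \/ b) -> a): 1 > 0.25, so result = 0.25
  ~b: Gödel ¬ of 0 = 1 (operand is 0)
  (~b -> a): 1 > 0.25, so result = 0.25
  ~(~b -> a): Gödel ¬ of 0.25 = 0 (operand ≠ 0)
  (b \/ ~(~b -> a)) = max(0, 0) = 0
  ((~(b \/ b) -> a) \/ (b \/ ~(~b -> a))) = max(0.25, 0) = 0.25
Checking all 25 assignments confirms none give a value below 0.25.

0.25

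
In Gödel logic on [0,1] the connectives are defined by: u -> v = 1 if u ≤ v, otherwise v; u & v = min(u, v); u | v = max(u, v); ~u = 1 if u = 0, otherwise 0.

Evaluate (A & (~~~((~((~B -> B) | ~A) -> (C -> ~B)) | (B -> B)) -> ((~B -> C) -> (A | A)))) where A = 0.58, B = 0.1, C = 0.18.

0.58

~B: Gödel ¬ of 0.1 = 0 (operand ≠ 0)
(~B -> B): 0 ≤ 0.1, so result = 1
~A: Gödel ¬ of 0.58 = 0 (operand ≠ 0)
((~B -> B) | ~A) = max(1, 0) = 1
~((~B -> B) | ~A): Gödel ¬ of 1 = 0 (operand ≠ 0)
~B: Gödel ¬ of 0.1 = 0 (operand ≠ 0)
(C -> ~B): 0.18 > 0, so result = 0
(~((~B -> B) | ~A) -> (C -> ~B)): 0 ≤ 0, so result = 1
(B -> B): 0.1 ≤ 0.1, so result = 1
((~((~B -> B) | ~A) -> (C -> ~B)) | (B -> B)) = max(1, 1) = 1
~((~((~B -> B) | ~A) -> (C -> ~B)) | (B -> B)): Gödel ¬ of 1 = 0 (operand ≠ 0)
~~((~((~B -> B) | ~A) -> (C -> ~B)) | (B -> B)): Gödel ¬ of 0 = 1 (operand is 0)
~~~((~((~B -> B) | ~A) -> (C -> ~B)) | (B -> B)): Gödel ¬ of 1 = 0 (operand ≠ 0)
~B: Gödel ¬ of 0.1 = 0 (operand ≠ 0)
(~B -> C): 0 ≤ 0.18, so result = 1
(A | A) = max(0.58, 0.58) = 0.58
((~B -> C) -> (A | A)): 1 > 0.58, so result = 0.58
(~~~((~((~B -> B) | ~A) -> (C -> ~B)) | (B -> B)) -> ((~B -> C) -> (A | A))): 0 ≤ 0.58, so result = 1
(A & (~~~((~((~B -> B) | ~A) -> (C -> ~B)) | (B -> B)) -> ((~B -> C) -> (A | A)))) = min(0.58, 1) = 0.58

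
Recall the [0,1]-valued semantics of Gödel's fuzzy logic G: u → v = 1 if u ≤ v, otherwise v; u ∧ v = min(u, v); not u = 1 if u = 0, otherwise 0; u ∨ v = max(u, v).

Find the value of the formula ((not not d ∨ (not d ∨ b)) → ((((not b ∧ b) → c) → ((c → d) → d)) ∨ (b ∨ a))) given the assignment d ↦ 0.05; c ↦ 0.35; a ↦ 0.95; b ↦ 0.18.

not d: Gödel ¬ of 0.05 = 0 (operand ≠ 0)
not not d: Gödel ¬ of 0 = 1 (operand is 0)
not d: Gödel ¬ of 0.05 = 0 (operand ≠ 0)
(not d ∨ b) = max(0, 0.18) = 0.18
(not not d ∨ (not d ∨ b)) = max(1, 0.18) = 1
not b: Gödel ¬ of 0.18 = 0 (operand ≠ 0)
(not b ∧ b) = min(0, 0.18) = 0
((not b ∧ b) → c): 0 ≤ 0.35, so result = 1
(c → d): 0.35 > 0.05, so result = 0.05
((c → d) → d): 0.05 ≤ 0.05, so result = 1
(((not b ∧ b) → c) → ((c → d) → d)): 1 ≤ 1, so result = 1
(b ∨ a) = max(0.18, 0.95) = 0.95
((((not b ∧ b) → c) → ((c → d) → d)) ∨ (b ∨ a)) = max(1, 0.95) = 1
((not not d ∨ (not d ∨ b)) → ((((not b ∧ b) → c) → ((c → d) → d)) ∨ (b ∨ a))): 1 ≤ 1, so result = 1

1.00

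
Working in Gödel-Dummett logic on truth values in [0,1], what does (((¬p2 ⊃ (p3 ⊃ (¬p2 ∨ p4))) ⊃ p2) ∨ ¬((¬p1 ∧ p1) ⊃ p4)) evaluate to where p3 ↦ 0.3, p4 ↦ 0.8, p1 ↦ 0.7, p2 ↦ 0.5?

¬p2: Gödel ¬ of 0.5 = 0 (operand ≠ 0)
¬p2: Gödel ¬ of 0.5 = 0 (operand ≠ 0)
(¬p2 ∨ p4) = max(0, 0.8) = 0.8
(p3 ⊃ (¬p2 ∨ p4)): 0.3 ≤ 0.8, so result = 1
(¬p2 ⊃ (p3 ⊃ (¬p2 ∨ p4))): 0 ≤ 1, so result = 1
((¬p2 ⊃ (p3 ⊃ (¬p2 ∨ p4))) ⊃ p2): 1 > 0.5, so result = 0.5
¬p1: Gödel ¬ of 0.7 = 0 (operand ≠ 0)
(¬p1 ∧ p1) = min(0, 0.7) = 0
((¬p1 ∧ p1) ⊃ p4): 0 ≤ 0.8, so result = 1
¬((¬p1 ∧ p1) ⊃ p4): Gödel ¬ of 1 = 0 (operand ≠ 0)
(((¬p2 ⊃ (p3 ⊃ (¬p2 ∨ p4))) ⊃ p2) ∨ ¬((¬p1 ∧ p1) ⊃ p4)) = max(0.5, 0) = 0.5

0.50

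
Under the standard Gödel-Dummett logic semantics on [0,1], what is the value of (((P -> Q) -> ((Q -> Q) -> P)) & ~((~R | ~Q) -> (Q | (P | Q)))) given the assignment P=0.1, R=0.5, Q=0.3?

(P -> Q): 0.1 ≤ 0.3, so result = 1
(Q -> Q): 0.3 ≤ 0.3, so result = 1
((Q -> Q) -> P): 1 > 0.1, so result = 0.1
((P -> Q) -> ((Q -> Q) -> P)): 1 > 0.1, so result = 0.1
~R: Gödel ¬ of 0.5 = 0 (operand ≠ 0)
~Q: Gödel ¬ of 0.3 = 0 (operand ≠ 0)
(~R | ~Q) = max(0, 0) = 0
(P | Q) = max(0.1, 0.3) = 0.3
(Q | (P | Q)) = max(0.3, 0.3) = 0.3
((~R | ~Q) -> (Q | (P | Q))): 0 ≤ 0.3, so result = 1
~((~R | ~Q) -> (Q | (P | Q))): Gödel ¬ of 1 = 0 (operand ≠ 0)
(((P -> Q) -> ((Q -> Q) -> P)) & ~((~R | ~Q) -> (Q | (P | Q)))) = min(0.1, 0) = 0

0.00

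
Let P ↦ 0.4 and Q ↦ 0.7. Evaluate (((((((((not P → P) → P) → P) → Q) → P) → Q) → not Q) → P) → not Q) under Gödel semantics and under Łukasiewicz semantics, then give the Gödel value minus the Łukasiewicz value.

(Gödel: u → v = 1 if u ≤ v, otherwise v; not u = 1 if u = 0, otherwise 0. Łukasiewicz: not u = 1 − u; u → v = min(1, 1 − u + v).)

Gödel evaluation:
  not P: Gödel ¬ of 0.4 = 0 (operand ≠ 0)
  (not P → P): 0 ≤ 0.4, so result = 1
  ((not P → P) → P): 1 > 0.4, so result = 0.4
  (((not P → P) → P) → P): 0.4 ≤ 0.4, so result = 1
  ((((not P → P) → P) → P) → Q): 1 > 0.7, so result = 0.7
  (((((not P → P) → P) → P) → Q) → P): 0.7 > 0.4, so result = 0.4
  ((((((not P → P) → P) → P) → Q) → P) → Q): 0.4 ≤ 0.7, so result = 1
  not Q: Gödel ¬ of 0.7 = 0 (operand ≠ 0)
  (((((((not P → P) → P) → P) → Q) → P) → Q) → not Q): 1 > 0, so result = 0
  ((((((((not P → P) → P) → P) → Q) → P) → Q) → not Q) → P): 0 ≤ 0.4, so result = 1
  not Q: Gödel ¬ of 0.7 = 0 (operand ≠ 0)
  (((((((((not P → P) → P) → P) → Q) → P) → Q) → not Q) → P) → not Q): 1 > 0, so result = 0
  Gödel value = 0
Łukasiewicz evaluation:
  not P: Łukasiewicz ¬ gives 1 − 0.4 = 0.6
  (not P → P): min(1, 1 − 0.6 + 0.4) = 0.8
  ((not P → P) → P): min(1, 1 − 0.8 + 0.4) = 0.6
  (((not P → P) → P) → P): min(1, 1 − 0.6 + 0.4) = 0.8
  ((((not P → P) → P) → P) → Q): min(1, 1 − 0.8 + 0.7) = 0.9
  (((((not P → P) → P) → P) → Q) → P): min(1, 1 − 0.9 + 0.4) = 0.5
  ((((((not P → P) → P) → P) → Q) → P) → Q): min(1, 1 − 0.5 + 0.7) = 1
  not Q: Łukasiewicz ¬ gives 1 − 0.7 = 0.3
  (((((((not P → P) → P) → P) → Q) → P) → Q) → not Q): min(1, 1 − 1 + 0.3) = 0.3
  ((((((((not P → P) → P) → P) → Q) → P) → Q) → not Q) → P): min(1, 1 − 0.3 + 0.4) = 1
  not Q: Łukasiewicz ¬ gives 1 − 0.7 = 0.3
  (((((((((not P → P) → P) → P) → Q) → P) → Q) → not Q) → P) → not Q): min(1, 1 − 1 + 0.3) = 0.3
  Łukasiewicz value = 0.3
Difference: 0 − 0.3 = -0.30

-0.30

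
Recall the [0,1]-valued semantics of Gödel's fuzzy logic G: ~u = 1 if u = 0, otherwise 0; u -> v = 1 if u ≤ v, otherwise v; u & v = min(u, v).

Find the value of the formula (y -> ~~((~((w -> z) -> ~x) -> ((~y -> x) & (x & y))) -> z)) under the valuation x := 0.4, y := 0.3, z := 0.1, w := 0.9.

(w -> z): 0.9 > 0.1, so result = 0.1
~x: Gödel ¬ of 0.4 = 0 (operand ≠ 0)
((w -> z) -> ~x): 0.1 > 0, so result = 0
~((w -> z) -> ~x): Gödel ¬ of 0 = 1 (operand is 0)
~y: Gödel ¬ of 0.3 = 0 (operand ≠ 0)
(~y -> x): 0 ≤ 0.4, so result = 1
(x & y) = min(0.4, 0.3) = 0.3
((~y -> x) & (x & y)) = min(1, 0.3) = 0.3
(~((w -> z) -> ~x) -> ((~y -> x) & (x & y))): 1 > 0.3, so result = 0.3
((~((w -> z) -> ~x) -> ((~y -> x) & (x & y))) -> z): 0.3 > 0.1, so result = 0.1
~((~((w -> z) -> ~x) -> ((~y -> x) & (x & y))) -> z): Gödel ¬ of 0.1 = 0 (operand ≠ 0)
~~((~((w -> z) -> ~x) -> ((~y -> x) & (x & y))) -> z): Gödel ¬ of 0 = 1 (operand is 0)
(y -> ~~((~((w -> z) -> ~x) -> ((~y -> x) & (x & y))) -> z)): 0.3 ≤ 1, so result = 1

1.00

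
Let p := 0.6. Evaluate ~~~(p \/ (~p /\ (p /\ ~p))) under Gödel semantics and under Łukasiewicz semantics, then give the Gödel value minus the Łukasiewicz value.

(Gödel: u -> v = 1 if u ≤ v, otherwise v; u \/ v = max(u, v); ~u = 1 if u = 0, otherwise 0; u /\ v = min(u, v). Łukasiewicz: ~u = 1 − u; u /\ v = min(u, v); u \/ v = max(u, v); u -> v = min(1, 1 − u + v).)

Gödel evaluation:
  ~p: Gödel ¬ of 0.6 = 0 (operand ≠ 0)
  ~p: Gödel ¬ of 0.6 = 0 (operand ≠ 0)
  (p /\ ~p) = min(0.6, 0) = 0
  (~p /\ (p /\ ~p)) = min(0, 0) = 0
  (p \/ (~p /\ (p /\ ~p))) = max(0.6, 0) = 0.6
  ~(p \/ (~p /\ (p /\ ~p))): Gödel ¬ of 0.6 = 0 (operand ≠ 0)
  ~~(p \/ (~p /\ (p /\ ~p))): Gödel ¬ of 0 = 1 (operand is 0)
  ~~~(p \/ (~p /\ (p /\ ~p))): Gödel ¬ of 1 = 0 (operand ≠ 0)
  Gödel value = 0
Łukasiewicz evaluation:
  ~p: Łukasiewicz ¬ gives 1 − 0.6 = 0.4
  ~p: Łukasiewicz ¬ gives 1 − 0.6 = 0.4
  (p /\ ~p) = min(0.6, 0.4) = 0.4
  (~p /\ (p /\ ~p)) = min(0.4, 0.4) = 0.4
  (p \/ (~p /\ (p /\ ~p))) = max(0.6, 0.4) = 0.6
  ~(p \/ (~p /\ (p /\ ~p))): Łukasiewicz ¬ gives 1 − 0.6 = 0.4
  ~~(p \/ (~p /\ (p /\ ~p))): Łukasiewicz ¬ gives 1 − 0.4 = 0.6
  ~~~(p \/ (~p /\ (p /\ ~p))): Łukasiewicz ¬ gives 1 − 0.6 = 0.4
  Łukasiewicz value = 0.4
Difference: 0 − 0.4 = -0.40

-0.40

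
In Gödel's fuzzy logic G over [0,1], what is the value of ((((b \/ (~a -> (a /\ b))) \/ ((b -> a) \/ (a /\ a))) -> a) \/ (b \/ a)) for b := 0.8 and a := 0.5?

0.80

~a: Gödel ¬ of 0.5 = 0 (operand ≠ 0)
(a /\ b) = min(0.5, 0.8) = 0.5
(~a -> (a /\ b)): 0 ≤ 0.5, so result = 1
(b \/ (~a -> (a /\ b))) = max(0.8, 1) = 1
(b -> a): 0.8 > 0.5, so result = 0.5
(a /\ a) = min(0.5, 0.5) = 0.5
((b -> a) \/ (a /\ a)) = max(0.5, 0.5) = 0.5
((b \/ (~a -> (a /\ b))) \/ ((b -> a) \/ (a /\ a))) = max(1, 0.5) = 1
(((b \/ (~a -> (a /\ b))) \/ ((b -> a) \/ (a /\ a))) -> a): 1 > 0.5, so result = 0.5
(b \/ a) = max(0.8, 0.5) = 0.8
((((b \/ (~a -> (a /\ b))) \/ ((b -> a) \/ (a /\ a))) -> a) \/ (b \/ a)) = max(0.5, 0.8) = 0.8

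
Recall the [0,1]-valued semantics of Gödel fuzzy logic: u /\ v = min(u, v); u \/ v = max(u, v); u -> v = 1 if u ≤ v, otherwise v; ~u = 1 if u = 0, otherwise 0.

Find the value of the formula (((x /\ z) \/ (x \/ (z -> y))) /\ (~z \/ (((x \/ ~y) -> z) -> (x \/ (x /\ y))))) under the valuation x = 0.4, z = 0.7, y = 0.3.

0.40

(x /\ z) = min(0.4, 0.7) = 0.4
(z -> y): 0.7 > 0.3, so result = 0.3
(x \/ (z -> y)) = max(0.4, 0.3) = 0.4
((x /\ z) \/ (x \/ (z -> y))) = max(0.4, 0.4) = 0.4
~z: Gödel ¬ of 0.7 = 0 (operand ≠ 0)
~y: Gödel ¬ of 0.3 = 0 (operand ≠ 0)
(x \/ ~y) = max(0.4, 0) = 0.4
((x \/ ~y) -> z): 0.4 ≤ 0.7, so result = 1
(x /\ y) = min(0.4, 0.3) = 0.3
(x \/ (x /\ y)) = max(0.4, 0.3) = 0.4
(((x \/ ~y) -> z) -> (x \/ (x /\ y))): 1 > 0.4, so result = 0.4
(~z \/ (((x \/ ~y) -> z) -> (x \/ (x /\ y)))) = max(0, 0.4) = 0.4
(((x /\ z) \/ (x \/ (z -> y))) /\ (~z \/ (((x \/ ~y) -> z) -> (x \/ (x /\ y))))) = min(0.4, 0.4) = 0.4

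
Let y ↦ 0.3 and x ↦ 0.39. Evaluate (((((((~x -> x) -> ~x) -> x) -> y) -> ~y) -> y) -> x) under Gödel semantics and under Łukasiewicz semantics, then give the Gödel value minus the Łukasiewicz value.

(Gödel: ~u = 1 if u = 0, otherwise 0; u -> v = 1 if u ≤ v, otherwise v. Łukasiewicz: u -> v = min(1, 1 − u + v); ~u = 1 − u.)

Gödel evaluation:
  ~x: Gödel ¬ of 0.39 = 0 (operand ≠ 0)
  (~x -> x): 0 ≤ 0.39, so result = 1
  ~x: Gödel ¬ of 0.39 = 0 (operand ≠ 0)
  ((~x -> x) -> ~x): 1 > 0, so result = 0
  (((~x -> x) -> ~x) -> x): 0 ≤ 0.39, so result = 1
  ((((~x -> x) -> ~x) -> x) -> y): 1 > 0.3, so result = 0.3
  ~y: Gödel ¬ of 0.3 = 0 (operand ≠ 0)
  (((((~x -> x) -> ~x) -> x) -> y) -> ~y): 0.3 > 0, so result = 0
  ((((((~x -> x) -> ~x) -> x) -> y) -> ~y) -> y): 0 ≤ 0.3, so result = 1
  (((((((~x -> x) -> ~x) -> x) -> y) -> ~y) -> y) -> x): 1 > 0.39, so result = 0.39
  Gödel value = 0.39
Łukasiewicz evaluation:
  ~x: Łukasiewicz ¬ gives 1 − 0.39 = 0.61
  (~x -> x): min(1, 1 − 0.61 + 0.39) = 0.78
  ~x: Łukasiewicz ¬ gives 1 − 0.39 = 0.61
  ((~x -> x) -> ~x): min(1, 1 − 0.78 + 0.61) = 0.83
  (((~x -> x) -> ~x) -> x): min(1, 1 − 0.83 + 0.39) = 0.56
  ((((~x -> x) -> ~x) -> x) -> y): min(1, 1 − 0.56 + 0.3) = 0.74
  ~y: Łukasiewicz ¬ gives 1 − 0.3 = 0.7
  (((((~x -> x) -> ~x) -> x) -> y) -> ~y): min(1, 1 − 0.74 + 0.7) = 0.96
  ((((((~x -> x) -> ~x) -> x) -> y) -> ~y) -> y): min(1, 1 − 0.96 + 0.3) = 0.34
  (((((((~x -> x) -> ~x) -> x) -> y) -> ~y) -> y) -> x): min(1, 1 − 0.34 + 0.39) = 1
  Łukasiewicz value = 1
Difference: 0.39 − 1 = -0.61

-0.61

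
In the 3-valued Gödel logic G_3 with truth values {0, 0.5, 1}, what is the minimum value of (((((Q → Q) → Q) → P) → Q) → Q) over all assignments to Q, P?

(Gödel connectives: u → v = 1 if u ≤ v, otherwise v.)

The minimum is attained at Q = 0.5, P = 0:
  (Q → Q): 0.5 ≤ 0.5, so result = 1
  ((Q → Q) → Q): 1 > 0.5, so result = 0.5
  (((Q → Q) → Q) → P): 0.5 > 0, so result = 0
  ((((Q → Q) → Q) → P) → Q): 0 ≤ 0.5, so result = 1
  (((((Q → Q) → Q) → P) → Q) → Q): 1 > 0.5, so result = 0.5
Checking all 9 assignments confirms none give a value below 0.50.

0.50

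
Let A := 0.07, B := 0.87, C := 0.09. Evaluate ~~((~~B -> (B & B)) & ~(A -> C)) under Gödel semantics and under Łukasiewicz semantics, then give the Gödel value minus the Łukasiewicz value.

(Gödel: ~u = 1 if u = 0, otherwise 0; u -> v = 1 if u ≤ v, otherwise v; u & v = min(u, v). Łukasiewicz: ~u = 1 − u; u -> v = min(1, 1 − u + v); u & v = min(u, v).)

Gödel evaluation:
  ~B: Gödel ¬ of 0.87 = 0 (operand ≠ 0)
  ~~B: Gödel ¬ of 0 = 1 (operand is 0)
  (B & B) = min(0.87, 0.87) = 0.87
  (~~B -> (B & B)): 1 > 0.87, so result = 0.87
  (A -> C): 0.07 ≤ 0.09, so result = 1
  ~(A -> C): Gödel ¬ of 1 = 0 (operand ≠ 0)
  ((~~B -> (B & B)) & ~(A -> C)) = min(0.87, 0) = 0
  ~((~~B -> (B & B)) & ~(A -> C)): Gödel ¬ of 0 = 1 (operand is 0)
  ~~((~~B -> (B & B)) & ~(A -> C)): Gödel ¬ of 1 = 0 (operand ≠ 0)
  Gödel value = 0
Łukasiewicz evaluation:
  ~B: Łukasiewicz ¬ gives 1 − 0.87 = 0.13
  ~~B: Łukasiewicz ¬ gives 1 − 0.13 = 0.87
  (B & B) = min(0.87, 0.87) = 0.87
  (~~B -> (B & B)): min(1, 1 − 0.87 + 0.87) = 1
  (A -> C): min(1, 1 − 0.07 + 0.09) = 1
  ~(A -> C): Łukasiewicz ¬ gives 1 − 1 = 0
  ((~~B -> (B & B)) & ~(A -> C)) = min(1, 0) = 0
  ~((~~B -> (B & B)) & ~(A -> C)): Łukasiewicz ¬ gives 1 − 0 = 1
  ~~((~~B -> (B & B)) & ~(A -> C)): Łukasiewicz ¬ gives 1 − 1 = 0
  Łukasiewicz value = 0
Difference: 0 − 0 = 0.00

0.00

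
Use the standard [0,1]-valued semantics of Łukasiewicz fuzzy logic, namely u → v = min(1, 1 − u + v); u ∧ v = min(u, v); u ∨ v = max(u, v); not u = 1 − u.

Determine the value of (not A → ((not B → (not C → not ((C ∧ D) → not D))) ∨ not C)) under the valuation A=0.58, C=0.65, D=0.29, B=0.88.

not A: Łukasiewicz ¬ gives 1 − 0.58 = 0.42
not B: Łukasiewicz ¬ gives 1 − 0.88 = 0.12
not C: Łukasiewicz ¬ gives 1 − 0.65 = 0.35
(C ∧ D) = min(0.65, 0.29) = 0.29
not D: Łukasiewicz ¬ gives 1 − 0.29 = 0.71
((C ∧ D) → not D): min(1, 1 − 0.29 + 0.71) = 1
not ((C ∧ D) → not D): Łukasiewicz ¬ gives 1 − 1 = 0
(not C → not ((C ∧ D) → not D)): min(1, 1 − 0.35 + 0) = 0.65
(not B → (not C → not ((C ∧ D) → not D))): min(1, 1 − 0.12 + 0.65) = 1
not C: Łukasiewicz ¬ gives 1 − 0.65 = 0.35
((not B → (not C → not ((C ∧ D) → not D))) ∨ not C) = max(1, 0.35) = 1
(not A → ((not B → (not C → not ((C ∧ D) → not D))) ∨ not C)): min(1, 1 − 0.42 + 1) = 1

1.00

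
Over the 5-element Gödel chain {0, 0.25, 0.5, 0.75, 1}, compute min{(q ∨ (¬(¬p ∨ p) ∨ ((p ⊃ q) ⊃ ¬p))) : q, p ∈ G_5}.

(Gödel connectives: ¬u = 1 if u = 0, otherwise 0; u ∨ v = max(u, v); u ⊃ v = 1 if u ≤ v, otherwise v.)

0.25

The minimum is attained at q = 0.25, p = 0.25:
  ¬p: Gödel ¬ of 0.25 = 0 (operand ≠ 0)
  (¬p ∨ p) = max(0, 0.25) = 0.25
  ¬(¬p ∨ p): Gödel ¬ of 0.25 = 0 (operand ≠ 0)
  (p ⊃ q): 0.25 ≤ 0.25, so result = 1
  ¬p: Gödel ¬ of 0.25 = 0 (operand ≠ 0)
  ((p ⊃ q) ⊃ ¬p): 1 > 0, so result = 0
  (¬(¬p ∨ p) ∨ ((p ⊃ q) ⊃ ¬p)) = max(0, 0) = 0
  (q ∨ (¬(¬p ∨ p) ∨ ((p ⊃ q) ⊃ ¬p))) = max(0.25, 0) = 0.25
Checking all 25 assignments confirms none give a value below 0.25.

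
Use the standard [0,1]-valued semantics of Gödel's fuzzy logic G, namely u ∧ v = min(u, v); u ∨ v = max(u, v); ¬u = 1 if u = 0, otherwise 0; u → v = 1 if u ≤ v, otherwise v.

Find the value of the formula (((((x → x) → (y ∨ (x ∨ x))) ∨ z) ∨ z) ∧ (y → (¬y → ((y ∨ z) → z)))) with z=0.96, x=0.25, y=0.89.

0.96

(x → x): 0.25 ≤ 0.25, so result = 1
(x ∨ x) = max(0.25, 0.25) = 0.25
(y ∨ (x ∨ x)) = max(0.89, 0.25) = 0.89
((x → x) → (y ∨ (x ∨ x))): 1 > 0.89, so result = 0.89
(((x → x) → (y ∨ (x ∨ x))) ∨ z) = max(0.89, 0.96) = 0.96
((((x → x) → (y ∨ (x ∨ x))) ∨ z) ∨ z) = max(0.96, 0.96) = 0.96
¬y: Gödel ¬ of 0.89 = 0 (operand ≠ 0)
(y ∨ z) = max(0.89, 0.96) = 0.96
((y ∨ z) → z): 0.96 ≤ 0.96, so result = 1
(¬y → ((y ∨ z) → z)): 0 ≤ 1, so result = 1
(y → (¬y → ((y ∨ z) → z))): 0.89 ≤ 1, so result = 1
(((((x → x) → (y ∨ (x ∨ x))) ∨ z) ∨ z) ∧ (y → (¬y → ((y ∨ z) → z)))) = min(0.96, 1) = 0.96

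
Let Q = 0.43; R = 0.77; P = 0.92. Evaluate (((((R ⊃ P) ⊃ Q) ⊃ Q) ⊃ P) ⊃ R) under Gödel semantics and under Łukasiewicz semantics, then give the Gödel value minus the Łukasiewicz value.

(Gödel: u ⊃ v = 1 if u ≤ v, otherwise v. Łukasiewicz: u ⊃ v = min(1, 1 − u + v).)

-0.08

Gödel evaluation:
  (R ⊃ P): 0.77 ≤ 0.92, so result = 1
  ((R ⊃ P) ⊃ Q): 1 > 0.43, so result = 0.43
  (((R ⊃ P) ⊃ Q) ⊃ Q): 0.43 ≤ 0.43, so result = 1
  ((((R ⊃ P) ⊃ Q) ⊃ Q) ⊃ P): 1 > 0.92, so result = 0.92
  (((((R ⊃ P) ⊃ Q) ⊃ Q) ⊃ P) ⊃ R): 0.92 > 0.77, so result = 0.77
  Gödel value = 0.77
Łukasiewicz evaluation:
  (R ⊃ P): min(1, 1 − 0.77 + 0.92) = 1
  ((R ⊃ P) ⊃ Q): min(1, 1 − 1 + 0.43) = 0.43
  (((R ⊃ P) ⊃ Q) ⊃ Q): min(1, 1 − 0.43 + 0.43) = 1
  ((((R ⊃ P) ⊃ Q) ⊃ Q) ⊃ P): min(1, 1 − 1 + 0.92) = 0.92
  (((((R ⊃ P) ⊃ Q) ⊃ Q) ⊃ P) ⊃ R): min(1, 1 − 0.92 + 0.77) = 0.85
  Łukasiewicz value = 0.85
Difference: 0.77 − 0.85 = -0.08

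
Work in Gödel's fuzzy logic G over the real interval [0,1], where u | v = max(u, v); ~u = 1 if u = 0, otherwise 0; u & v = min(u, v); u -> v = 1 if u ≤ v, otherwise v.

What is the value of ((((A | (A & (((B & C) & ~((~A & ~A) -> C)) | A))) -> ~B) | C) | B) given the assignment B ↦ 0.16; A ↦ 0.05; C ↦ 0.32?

(B & C) = min(0.16, 0.32) = 0.16
~A: Gödel ¬ of 0.05 = 0 (operand ≠ 0)
~A: Gödel ¬ of 0.05 = 0 (operand ≠ 0)
(~A & ~A) = min(0, 0) = 0
((~A & ~A) -> C): 0 ≤ 0.32, so result = 1
~((~A & ~A) -> C): Gödel ¬ of 1 = 0 (operand ≠ 0)
((B & C) & ~((~A & ~A) -> C)) = min(0.16, 0) = 0
(((B & C) & ~((~A & ~A) -> C)) | A) = max(0, 0.05) = 0.05
(A & (((B & C) & ~((~A & ~A) -> C)) | A)) = min(0.05, 0.05) = 0.05
(A | (A & (((B & C) & ~((~A & ~A) -> C)) | A))) = max(0.05, 0.05) = 0.05
~B: Gödel ¬ of 0.16 = 0 (operand ≠ 0)
((A | (A & (((B & C) & ~((~A & ~A) -> C)) | A))) -> ~B): 0.05 > 0, so result = 0
(((A | (A & (((B & C) & ~((~A & ~A) -> C)) | A))) -> ~B) | C) = max(0, 0.32) = 0.32
((((A | (A & (((B & C) & ~((~A & ~A) -> C)) | A))) -> ~B) | C) | B) = max(0.32, 0.16) = 0.32

0.32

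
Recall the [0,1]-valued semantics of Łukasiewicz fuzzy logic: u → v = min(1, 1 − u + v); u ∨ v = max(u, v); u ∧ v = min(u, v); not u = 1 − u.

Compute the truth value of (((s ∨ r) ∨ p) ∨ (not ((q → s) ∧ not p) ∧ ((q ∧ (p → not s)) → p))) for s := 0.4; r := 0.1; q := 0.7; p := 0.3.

0.40

(s ∨ r) = max(0.4, 0.1) = 0.4
((s ∨ r) ∨ p) = max(0.4, 0.3) = 0.4
(q → s): min(1, 1 − 0.7 + 0.4) = 0.7
not p: Łukasiewicz ¬ gives 1 − 0.3 = 0.7
((q → s) ∧ not p) = min(0.7, 0.7) = 0.7
not ((q → s) ∧ not p): Łukasiewicz ¬ gives 1 − 0.7 = 0.3
not s: Łukasiewicz ¬ gives 1 − 0.4 = 0.6
(p → not s): min(1, 1 − 0.3 + 0.6) = 1
(q ∧ (p → not s)) = min(0.7, 1) = 0.7
((q ∧ (p → not s)) → p): min(1, 1 − 0.7 + 0.3) = 0.6
(not ((q → s) ∧ not p) ∧ ((q ∧ (p → not s)) → p)) = min(0.3, 0.6) = 0.3
(((s ∨ r) ∨ p) ∨ (not ((q → s) ∧ not p) ∧ ((q ∧ (p → not s)) → p))) = max(0.4, 0.3) = 0.4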